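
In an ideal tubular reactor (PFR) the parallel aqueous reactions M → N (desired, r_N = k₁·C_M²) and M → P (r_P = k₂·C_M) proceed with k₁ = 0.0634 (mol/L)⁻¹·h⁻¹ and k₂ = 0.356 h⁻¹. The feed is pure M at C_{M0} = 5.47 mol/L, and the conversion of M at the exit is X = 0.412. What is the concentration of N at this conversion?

0.977 mol/L

C_M = C_{M0}(1−X) = 3.216 mol/L.
Along a PFR/batch, dC_P/dC_M = −r_P/(r_N+r_P) = −k₂/(k₂+k₁·C_M).
Integrating from C_{M0} to C_M: C_P = (0.356/0.0634)·ln[(0.356+0.0634·5.47)/(0.356+0.0634·3.22)] = 5.615·ln(0.7028/0.5599) = 1.276 mol/L.
Then C_N = (C_{M0}−C_M) − C_P = 2.254 − 1.276 = 0.9774 mol/L.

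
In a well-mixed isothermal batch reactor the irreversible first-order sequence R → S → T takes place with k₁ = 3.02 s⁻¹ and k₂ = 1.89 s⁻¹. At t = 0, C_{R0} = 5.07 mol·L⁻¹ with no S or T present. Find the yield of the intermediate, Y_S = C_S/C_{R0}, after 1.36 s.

0.160

For first-order series with pure R initially, C_S(t) = k₁C_{R0}/(k₂−k₁)·(e^(−k₁t) − e^(−k₂t)).
e^(−k₁t) = e^(−3.02×1.36) = e^(−4.107) = 0.01645; e^(−k₂t) = e^(−2.570) = 0.07650.
C_S = 3.02×5.07/(1.89−3.02) × (0.01645−0.07650) = (-13.55)×(-0.06005) = 0.8137 mol·L⁻¹.
Y_S = C_S/C_{R0} = 0.8137/5.07 = 0.160.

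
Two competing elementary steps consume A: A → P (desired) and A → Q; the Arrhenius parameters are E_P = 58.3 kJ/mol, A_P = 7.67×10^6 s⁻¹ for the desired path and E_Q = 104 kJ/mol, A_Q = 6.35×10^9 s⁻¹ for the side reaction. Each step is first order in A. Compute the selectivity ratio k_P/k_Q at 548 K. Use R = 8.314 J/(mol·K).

Since both paths have the same order in A, the concentration cancels and S_{P/Q} = k_P/k_Q = (A_P/A_Q)·exp[(E_Q−E_P)/(RT)].
(E_Q−E_P)/(RT) = (104−58.3)×10³/(8.314×548) = 45700/4556 = 10.03.
k_P/k_Q = (7.67×10^6/6.35×10^9)·exp(10.03) = 0.001208 × 22710 = 27.4.
Since E_P < E_Q, lowering the temperature improves selectivity toward P.

27.4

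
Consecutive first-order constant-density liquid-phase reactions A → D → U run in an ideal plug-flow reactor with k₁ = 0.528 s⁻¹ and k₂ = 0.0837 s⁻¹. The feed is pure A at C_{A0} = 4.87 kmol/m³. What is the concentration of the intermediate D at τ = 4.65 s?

3.42 kmol/m³

The intermediate concentration in a first-order A→B→C sequence is C_D = k₁C_{A0}(e^(−k₁τ) − e^(−k₂τ))/(k₂−k₁).
e^(−k₁τ) = e^(−0.528×4.65) = e^(−2.455) = 0.08585; e^(−k₂τ) = e^(−0.3892) = 0.6776.
C_D = 0.528×4.87/(0.0837−0.528) × (0.08585−0.6776) = (-5.787)×(-0.5917) = 3.425 kmol/m³.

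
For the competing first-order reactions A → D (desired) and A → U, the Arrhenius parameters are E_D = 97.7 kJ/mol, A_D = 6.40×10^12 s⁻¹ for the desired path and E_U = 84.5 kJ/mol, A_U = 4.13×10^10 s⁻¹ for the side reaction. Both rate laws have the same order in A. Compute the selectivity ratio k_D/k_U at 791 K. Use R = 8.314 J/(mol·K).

20.8

With equal orders, S_{D/U} = k_D/k_U = (A_D/A_U)·exp[(E_U−E_D)/(RT)].
(E_U−E_D)/(RT) = (84.5−97.7)×10³/(8.314×791) = -13200/6576 = -2.007.
k_D/k_U = (6.40×10^12/4.13×10^10)·exp(-2.007) = 155.0 × 0.1344 = 20.8.
Since E_D > E_U, raising the temperature improves selectivity toward D.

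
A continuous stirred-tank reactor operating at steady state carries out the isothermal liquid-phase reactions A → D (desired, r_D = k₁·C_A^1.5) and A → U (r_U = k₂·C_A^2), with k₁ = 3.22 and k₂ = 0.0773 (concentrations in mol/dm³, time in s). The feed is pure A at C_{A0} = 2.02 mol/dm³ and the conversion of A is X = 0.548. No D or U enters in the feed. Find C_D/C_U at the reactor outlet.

43.6

Exit C_A = C_{A0}(1−X) = 2.02×0.452 = 0.9130 mol/dm³.
In a CSTR the entire volume is at exit conditions, so r_D = 3.22×0.9130^1.5 = 2.809 and r_U = 0.0773×0.9130^2 = 0.06444.
Overall selectivity = C_D/C_U = r_Dτ/(r_Uτ) = r_D/r_U = 43.6.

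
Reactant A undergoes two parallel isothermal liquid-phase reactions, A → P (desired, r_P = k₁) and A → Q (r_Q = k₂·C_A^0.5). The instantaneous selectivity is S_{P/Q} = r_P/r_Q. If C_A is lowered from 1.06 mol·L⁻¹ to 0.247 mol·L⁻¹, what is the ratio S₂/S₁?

S_{P/Q} = (k₁/k₂)·C_A^-0.5, so S₂/S₁ = (C_{A,2}/C_{A,1})^-0.5.
= (0.247/1.06)^(-0.5) = (0.2330)^(-0.5) = 2.07.

2.07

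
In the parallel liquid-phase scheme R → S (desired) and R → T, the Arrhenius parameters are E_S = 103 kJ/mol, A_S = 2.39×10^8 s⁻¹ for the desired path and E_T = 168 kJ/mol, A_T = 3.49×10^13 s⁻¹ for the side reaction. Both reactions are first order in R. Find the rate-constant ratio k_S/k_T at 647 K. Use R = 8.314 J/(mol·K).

1.21

With equal orders, S_{S/T} = k_S/k_T = (A_S/A_T)·exp[(E_T−E_S)/(RT)].
(E_T−E_S)/(RT) = (168−103)×10³/(8.314×647) = 65000/5379 = 12.08.
k_S/k_T = (2.39×10^8/3.49×10^13)·exp(12.08) = 6.848×10^-6 × 1.770×10^5 = 1.21.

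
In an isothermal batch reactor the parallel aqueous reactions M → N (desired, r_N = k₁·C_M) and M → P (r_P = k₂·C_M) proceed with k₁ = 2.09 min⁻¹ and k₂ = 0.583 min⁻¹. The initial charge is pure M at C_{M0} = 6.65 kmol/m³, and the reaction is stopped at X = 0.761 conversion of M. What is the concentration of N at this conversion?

C_M = C_{M0}(1−X) = 1.589 kmol/m³.
Both paths are first order in M, so the instantaneous fraction to N is constant: dC_N/d(−C_M) = k₁/(k₁+k₂) = 0.7819.
C_N = 0.7819·(C_{M0}−C_M) = 0.7819×5.061 = 3.96 kmol/m³.

3.96 kmol/m³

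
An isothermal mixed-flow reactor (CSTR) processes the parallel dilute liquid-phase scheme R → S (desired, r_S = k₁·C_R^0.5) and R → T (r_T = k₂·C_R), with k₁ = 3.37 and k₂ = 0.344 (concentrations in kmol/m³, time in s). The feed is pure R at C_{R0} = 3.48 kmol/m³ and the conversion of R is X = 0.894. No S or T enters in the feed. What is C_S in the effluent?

2.93 kmol/m³

Exit C_R = C_{R0}(1−X) = 3.48×0.106 = 0.3689 kmol/m³.
Rates in a CSTR are evaluated at the outlet concentration: r_S = 3.37×0.3689^0.5 = 2.047, r_T = 0.344×0.3689 = 0.1269.
Fraction of consumed R going to S: r_S/(r_S+r_T) = 0.9416.
C_S = 0.9416·C_{R0}·X = 0.9416×3.48×0.894 = 2.93 kmol/m³.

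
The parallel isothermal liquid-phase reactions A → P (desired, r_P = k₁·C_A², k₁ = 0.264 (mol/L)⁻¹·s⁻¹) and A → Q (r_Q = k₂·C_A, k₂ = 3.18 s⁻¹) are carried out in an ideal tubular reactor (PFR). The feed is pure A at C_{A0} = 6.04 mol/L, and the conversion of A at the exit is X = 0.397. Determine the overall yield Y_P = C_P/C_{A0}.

C_A = C_{A0}(1−X) = 3.642 mol/L.
Along a PFR/batch, dC_Q/dC_A = −r_Q/(r_P+r_Q) = −k₂/(k₂+k₁·C_A).
Integrating from C_{A0} to C_A: C_Q = (3.18/0.264)·ln[(3.18+0.264·6.04)/(3.18+0.264·3.64)] = 12.05·ln(4.775/4.142) = 1.713 mol/L.
Then C_P = (C_{A0}−C_A) − C_Q = 2.398 − 1.713 = 0.6845 mol/L.
Y_P = C_P/C_{A0} = 0.6845/6.04 = 0.113.

0.113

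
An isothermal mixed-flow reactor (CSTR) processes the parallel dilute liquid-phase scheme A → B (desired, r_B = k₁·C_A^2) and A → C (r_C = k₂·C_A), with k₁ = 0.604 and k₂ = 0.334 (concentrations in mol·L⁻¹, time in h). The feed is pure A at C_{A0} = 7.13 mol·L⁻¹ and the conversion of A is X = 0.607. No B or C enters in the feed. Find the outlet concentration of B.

Exit C_A = C_{A0}(1−X) = 7.13×0.393 = 2.802 mol·L⁻¹.
In a CSTR the entire volume is at exit conditions, so r_B = 0.604×2.802^2 = 4.742 and r_C = 0.334×2.802 = 0.9359.
Fraction of consumed A going to B: r_B/(r_B+r_C) = 0.8352.
C_B = 0.8352·C_{A0}·X = 0.8352×7.13×0.607 = 3.61 mol·L⁻¹.

3.61 mol·L⁻¹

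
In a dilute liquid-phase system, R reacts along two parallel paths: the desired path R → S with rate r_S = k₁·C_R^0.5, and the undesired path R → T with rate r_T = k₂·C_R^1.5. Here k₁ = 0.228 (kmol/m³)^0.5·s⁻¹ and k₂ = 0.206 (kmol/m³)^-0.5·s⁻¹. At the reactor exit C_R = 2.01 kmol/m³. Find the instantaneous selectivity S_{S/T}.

S_{S/T} = r_S/r_T = (k₁·C_R^0.5)/(k₂·C_R^1.5) = (k₁/k₂)·C_R⁻¹.
= (0.228×2.010^0.5) / (0.206×2.010^1.5) = 0.3232/0.5870 = 0.551.
The undesired path is higher order in R, so low C_R (CSTR or dilute feed) favours S.

0.551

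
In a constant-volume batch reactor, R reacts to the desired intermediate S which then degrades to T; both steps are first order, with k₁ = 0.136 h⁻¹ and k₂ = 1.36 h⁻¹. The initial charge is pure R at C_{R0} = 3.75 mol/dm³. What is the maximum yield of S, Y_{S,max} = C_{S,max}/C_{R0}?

0.0774

At the optimum, C_{S,max}/C_{R0} = (k₁/k₂)^[k₂/(k₂−k₁)].
= (0.136/1.36)^(1.36/(1.36−0.136)) = (0.1000)^(1.111) = 0.07743.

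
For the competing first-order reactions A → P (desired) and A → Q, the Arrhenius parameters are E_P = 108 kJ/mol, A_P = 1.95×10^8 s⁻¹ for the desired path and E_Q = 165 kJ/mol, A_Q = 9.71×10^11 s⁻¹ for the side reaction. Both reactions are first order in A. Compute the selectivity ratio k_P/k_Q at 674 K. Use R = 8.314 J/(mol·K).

5.25

Since both paths have the same order in A, the concentration cancels and S_{P/Q} = k_P/k_Q = (A_P/A_Q)·exp[(E_Q−E_P)/(RT)].
(E_Q−E_P)/(RT) = (165−108)×10³/(8.314×674) = 57000/5604 = 10.17.
k_P/k_Q = (1.95×10^8/9.71×10^11)·exp(10.17) = 2.008×10^-4 × 26159 = 5.25.
Since E_P < E_Q, lowering the temperature improves selectivity toward P.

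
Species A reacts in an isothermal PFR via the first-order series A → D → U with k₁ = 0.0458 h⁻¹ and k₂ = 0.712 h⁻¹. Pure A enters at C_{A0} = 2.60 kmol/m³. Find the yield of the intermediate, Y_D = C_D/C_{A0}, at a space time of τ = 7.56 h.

0.0483

The intermediate concentration in a first-order A→B→C sequence is C_D = k₁C_{A0}(e^(−k₁τ) − e^(−k₂τ))/(k₂−k₁).
e^(−k₁τ) = e^(−0.0458×7.56) = e^(−0.3462) = 0.7073; e^(−k₂τ) = e^(−5.383) = 0.004595.
C_D = 0.0458×2.60/(0.712−0.0458) × (0.7073−0.004595) = 0.1787×0.7027 = 0.1256 kmol/m³.
Y_D = C_D/C_{A0} = 0.1256/2.60 = 0.0483.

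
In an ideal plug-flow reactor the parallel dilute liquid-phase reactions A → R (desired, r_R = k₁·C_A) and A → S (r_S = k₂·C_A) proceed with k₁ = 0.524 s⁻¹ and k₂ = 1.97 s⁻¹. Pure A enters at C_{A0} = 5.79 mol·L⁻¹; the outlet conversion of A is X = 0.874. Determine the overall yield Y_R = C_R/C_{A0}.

C_A = C_{A0}(1−X) = 0.7295 mol·L⁻¹.
Both paths are first order in A, so the instantaneous fraction to R is constant: dC_R/d(−C_A) = k₁/(k₁+k₂) = 0.2101.
C_R = 0.2101·(C_{A0}−C_A) = 0.2101×5.060 = 1.06 mol·L⁻¹.
Y_R = C_R/C_{A0} = 1.063/5.79 = 0.184.

0.184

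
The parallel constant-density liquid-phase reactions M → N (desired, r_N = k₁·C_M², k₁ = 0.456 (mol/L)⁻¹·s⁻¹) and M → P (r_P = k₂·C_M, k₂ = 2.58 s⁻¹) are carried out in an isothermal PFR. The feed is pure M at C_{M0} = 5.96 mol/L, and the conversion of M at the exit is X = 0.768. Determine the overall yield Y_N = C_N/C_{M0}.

C_M = C_{M0}(1−X) = 1.383 mol/L.
Along a PFR/batch, dC_P/dC_M = −r_P/(r_N+r_P) = −k₂/(k₂+k₁·C_M).
Integrating from C_{M0} to C_M: C_P = (2.58/0.456)·ln[(2.58+0.456·5.96)/(2.58+0.456·1.38)] = 5.658·ln(5.298/3.211) = 2.834 mol/L.
Then C_N = (C_{M0}−C_M) − C_P = 4.577 − 2.834 = 1.744 mol/L.
Y_N = C_N/C_{M0} = 1.744/5.96 = 0.293.

0.293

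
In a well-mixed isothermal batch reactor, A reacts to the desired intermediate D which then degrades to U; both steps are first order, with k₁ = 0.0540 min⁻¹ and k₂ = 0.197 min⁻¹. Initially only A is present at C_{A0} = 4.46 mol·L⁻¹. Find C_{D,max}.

0.750 mol·L⁻¹

For a first-order series the maximum intermediate yield is C_{D,max}/C_{A0} = (k₁/k₂)^[k₂/(k₂−k₁)].
= (0.0540/0.197)^(0.197/(0.197−0.0540)) = (0.2741)^(1.378) = 0.1681.
C_{D,max} = 0.1681×4.46 = 0.750 mol·L⁻¹.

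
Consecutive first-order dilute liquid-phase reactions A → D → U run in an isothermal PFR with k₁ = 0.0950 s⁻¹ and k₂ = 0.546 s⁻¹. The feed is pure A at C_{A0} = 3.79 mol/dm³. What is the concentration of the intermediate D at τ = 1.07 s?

0.276 mol/dm³

Solving the coupled first-order balances gives C_D(τ) = [k₁/(k₂−k₁)]·C_{A0}·(e^(−k₁τ) − e^(−k₂τ)).
e^(−k₁τ) = e^(−0.0950×1.07) = e^(−0.1017) = 0.9033; e^(−k₂τ) = e^(−0.5842) = 0.5575.
C_D = 0.0950×3.79/(0.546−0.0950) × (0.9033−0.5575) = 0.7983×0.3458 = 0.2761 mol/dm³.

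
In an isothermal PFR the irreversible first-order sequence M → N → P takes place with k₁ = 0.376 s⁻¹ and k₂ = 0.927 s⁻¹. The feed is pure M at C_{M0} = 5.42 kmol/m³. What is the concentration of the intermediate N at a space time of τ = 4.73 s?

0.579 kmol/m³

The intermediate concentration in a first-order A→B→C sequence is C_N = k₁C_{M0}(e^(−k₁τ) − e^(−k₂τ))/(k₂−k₁).
e^(−k₁τ) = e^(−0.376×4.73) = e^(−1.778) = 0.1689; e^(−k₂τ) = e^(−4.385) = 0.01247.
C_N = 0.376×5.42/(0.927−0.376) × (0.1689−0.01247) = 3.699×0.1564 = 0.5786 kmol/m³.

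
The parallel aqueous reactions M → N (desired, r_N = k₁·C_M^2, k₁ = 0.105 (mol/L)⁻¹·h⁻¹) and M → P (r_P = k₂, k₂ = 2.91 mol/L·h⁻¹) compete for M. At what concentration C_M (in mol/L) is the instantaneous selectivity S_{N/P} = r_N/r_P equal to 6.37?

13.3 mol/L

S_{N/P} = (k₁/k₂)·C_M^2 ⇒ C_M = (S·k₂/k₁)^(0.5).
= (6.37×2.91/0.105)^(0.5) = (176.5)^(0.5) = 13.3 mol/L.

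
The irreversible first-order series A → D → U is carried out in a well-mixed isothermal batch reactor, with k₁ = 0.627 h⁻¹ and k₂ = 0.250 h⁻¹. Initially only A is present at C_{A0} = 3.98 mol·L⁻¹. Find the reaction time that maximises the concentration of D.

2.44 h

For first-order series the maximum of C_D occurs at t_opt = ln(k₂/k₁)/(k₂−k₁).
= ln(0.250/0.627)/(0.250−0.627) = ln(0.3987)/-0.3770 = -0.9195/-0.3770 = 2.44 h.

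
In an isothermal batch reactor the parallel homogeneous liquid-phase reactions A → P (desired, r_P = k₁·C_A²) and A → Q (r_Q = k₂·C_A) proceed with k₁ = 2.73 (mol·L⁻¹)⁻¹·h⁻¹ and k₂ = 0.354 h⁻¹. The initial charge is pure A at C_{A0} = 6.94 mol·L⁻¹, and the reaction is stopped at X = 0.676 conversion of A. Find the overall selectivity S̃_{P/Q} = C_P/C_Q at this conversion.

32.2

C_A = C_{A0}(1−X) = 2.249 mol·L⁻¹.
Along a PFR/batch, dC_Q/dC_A = −r_Q/(r_P+r_Q) = −k₂/(k₂+k₁·C_A).
Integrating from C_{A0} to C_A: C_Q = (0.354/2.73)·ln[(0.354+2.73·6.94)/(0.354+2.73·2.25)] = 0.1297·ln(19.30/6.493) = 0.1413 mol·L⁻¹.
Then C_P = (C_{A0}−C_A) − C_Q = 4.691 − 0.1413 = 4.550 mol·L⁻¹.
S̃_{P/Q} = C_P/C_Q = 4.550/0.1413 = 32.2.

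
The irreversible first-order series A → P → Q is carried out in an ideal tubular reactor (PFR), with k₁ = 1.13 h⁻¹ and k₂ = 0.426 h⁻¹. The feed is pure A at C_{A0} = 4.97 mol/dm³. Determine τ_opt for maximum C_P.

For first-order series the maximum of C_P occurs at τ_opt = ln(k₂/k₁)/(k₂−k₁).
= ln(0.426/1.13)/(0.426−1.13) = ln(0.3770)/-0.7040 = -0.9755/-0.7040 = 1.39 h.

1.39 h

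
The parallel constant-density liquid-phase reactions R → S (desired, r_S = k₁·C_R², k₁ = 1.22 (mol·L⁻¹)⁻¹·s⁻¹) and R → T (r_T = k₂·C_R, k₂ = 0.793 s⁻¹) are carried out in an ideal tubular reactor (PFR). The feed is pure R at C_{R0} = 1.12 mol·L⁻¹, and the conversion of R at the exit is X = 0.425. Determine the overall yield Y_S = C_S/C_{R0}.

C_R = C_{R0}(1−X) = 0.6440 mol·L⁻¹.
Along a PFR/batch, dC_T/dC_R = −r_T/(r_S+r_T) = −k₂/(k₂+k₁·C_R).
Integrating from C_{R0} to C_R: C_T = (0.793/1.22)·ln[(0.793+1.22·1.12)/(0.793+1.22·0.644)] = 0.6500·ln(2.159/1.579) = 0.2036 mol·L⁻¹.
Then C_S = (C_{R0}−C_R) − C_T = 0.4760 − 0.2036 = 0.2724 mol·L⁻¹.
Y_S = C_S/C_{R0} = 0.2724/1.12 = 0.243.

0.243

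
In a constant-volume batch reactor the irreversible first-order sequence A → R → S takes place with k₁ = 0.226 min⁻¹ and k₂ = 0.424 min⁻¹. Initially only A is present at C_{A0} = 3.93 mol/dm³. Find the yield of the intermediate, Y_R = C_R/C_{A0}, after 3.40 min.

The intermediate concentration in a first-order A→B→C sequence is C_R = k₁C_{A0}(e^(−k₁t) − e^(−k₂t))/(k₂−k₁).
e^(−k₁t) = e^(−0.226×3.40) = e^(−0.7684) = 0.4638; e^(−k₂t) = e^(−1.442) = 0.2365.
C_R = 0.226×3.93/(0.424−0.226) × (0.4638−0.2365) = 4.486×0.2272 = 1.019 mol/dm³.
Y_R = C_R/C_{A0} = 1.019/3.93 = 0.259.

0.259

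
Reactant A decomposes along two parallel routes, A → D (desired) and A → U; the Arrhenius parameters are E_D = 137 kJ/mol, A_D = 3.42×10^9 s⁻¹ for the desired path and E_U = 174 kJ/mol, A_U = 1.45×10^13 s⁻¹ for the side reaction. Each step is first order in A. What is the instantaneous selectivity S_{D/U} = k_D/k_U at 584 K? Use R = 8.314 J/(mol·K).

With equal orders, S_{D/U} = k_D/k_U = (A_D/A_U)·exp[(E_U−E_D)/(RT)].
(E_U−E_D)/(RT) = (174−137)×10³/(8.314×584) = 37000/4855 = 7.620.
k_D/k_U = (3.42×10^9/1.45×10^13)·exp(7.620) = 2.359×10^-4 × 2039 = 0.481.

0.481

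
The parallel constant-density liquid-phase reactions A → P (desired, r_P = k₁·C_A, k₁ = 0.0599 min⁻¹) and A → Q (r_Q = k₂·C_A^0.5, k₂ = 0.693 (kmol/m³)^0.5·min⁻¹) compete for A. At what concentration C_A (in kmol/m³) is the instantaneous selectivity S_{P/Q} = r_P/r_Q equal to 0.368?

18.1 kmol/m³

S_{P/Q} = (k₁/k₂)·C_A^0.5 ⇒ C_A = (S·k₂/k₁)^(2).
= (0.368×0.693/0.0599)^(2) = (4.257)^(2) = 18.1 kmol/m³.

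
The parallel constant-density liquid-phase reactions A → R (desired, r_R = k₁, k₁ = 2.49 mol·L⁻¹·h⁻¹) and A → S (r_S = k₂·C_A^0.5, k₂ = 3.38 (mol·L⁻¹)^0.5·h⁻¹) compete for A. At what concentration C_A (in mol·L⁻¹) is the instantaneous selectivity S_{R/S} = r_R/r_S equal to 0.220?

11.2 mol·L⁻¹

S_{R/S} = (k₁/k₂)·C_A^-0.5 ⇒ C_A = (S·k₂/k₁)^(-2).
= (0.220×3.38/2.49)^(-2) = (0.2986)^(-2) = 11.2 mol·L⁻¹.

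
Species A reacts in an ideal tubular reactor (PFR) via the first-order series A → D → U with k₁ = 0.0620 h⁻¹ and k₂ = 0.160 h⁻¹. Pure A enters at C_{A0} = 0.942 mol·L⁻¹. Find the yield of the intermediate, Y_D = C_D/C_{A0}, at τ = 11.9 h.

The intermediate concentration in a first-order A→B→C sequence is C_D = k₁C_{A0}(e^(−k₁τ) − e^(−k₂τ))/(k₂−k₁).
e^(−k₁τ) = e^(−0.0620×11.9) = e^(−0.7378) = 0.4782; e^(−k₂τ) = e^(−1.904) = 0.1490.
C_D = 0.0620×0.942/(0.160−0.0620) × (0.4782−0.1490) = 0.5960×0.3292 = 0.1962 mol·L⁻¹.
Y_D = C_D/C_{A0} = 0.1962/0.942 = 0.208.

0.208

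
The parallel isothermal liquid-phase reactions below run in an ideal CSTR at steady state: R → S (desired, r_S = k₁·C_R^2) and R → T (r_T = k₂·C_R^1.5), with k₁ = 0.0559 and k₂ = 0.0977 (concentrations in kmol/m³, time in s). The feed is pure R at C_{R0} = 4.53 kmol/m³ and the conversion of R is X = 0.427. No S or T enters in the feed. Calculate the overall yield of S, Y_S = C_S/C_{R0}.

Exit C_R = C_{R0}(1−X) = 4.53×0.573 = 2.596 kmol/m³.
A CSTR operates uniformly at the exit composition, giving r_S = 0.3766 and r_T = 0.4086 (each k·C_R^n at C_R = 2.596).
Fraction of consumed R going to S: r_S/(r_S+r_T) = 0.4797.
C_S = 0.4797·C_{R0}·X = 0.4797×4.53×0.427 = 0.928 kmol/m³; Y_S = C_S/C_{R0} = 0.205.

0.205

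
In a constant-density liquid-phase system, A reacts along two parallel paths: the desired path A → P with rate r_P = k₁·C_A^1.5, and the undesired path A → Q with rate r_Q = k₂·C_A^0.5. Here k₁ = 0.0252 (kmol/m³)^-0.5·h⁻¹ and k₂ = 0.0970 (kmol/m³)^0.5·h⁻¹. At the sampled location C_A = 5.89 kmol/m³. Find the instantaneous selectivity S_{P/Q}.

1.53

S_{P/Q} = r_P/r_Q = (k₁·C_A^1.5)/(k₂·C_A^0.5) = (k₁/k₂)·C_A.
= (0.0252×5.890^1.5) / (0.0970×5.890^0.5) = 0.3602/0.2354 = 1.53.
Since the desired path is higher order in A, keeping C_A high (PFR or concentrated feed) favours P.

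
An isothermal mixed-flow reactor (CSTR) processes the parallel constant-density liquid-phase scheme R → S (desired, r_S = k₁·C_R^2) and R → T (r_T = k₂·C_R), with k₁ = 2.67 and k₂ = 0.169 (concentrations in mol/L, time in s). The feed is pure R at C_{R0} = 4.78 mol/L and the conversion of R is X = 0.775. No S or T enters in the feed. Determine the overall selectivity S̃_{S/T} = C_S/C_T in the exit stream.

17.0

Exit C_R = C_{R0}(1−X) = 4.78×0.225 = 1.075 mol/L.
Rates in a CSTR are evaluated at the outlet concentration: r_S = 2.67×1.075^2 = 3.088, r_T = 0.169×1.075 = 0.1818.
Overall selectivity = C_S/C_T = r_Sτ/(r_Tτ) = r_S/r_T = 17.0.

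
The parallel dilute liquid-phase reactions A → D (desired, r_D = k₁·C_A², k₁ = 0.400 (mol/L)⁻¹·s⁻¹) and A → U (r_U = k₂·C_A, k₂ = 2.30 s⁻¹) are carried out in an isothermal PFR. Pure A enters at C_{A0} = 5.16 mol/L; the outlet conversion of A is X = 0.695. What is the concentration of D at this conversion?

1.29 mol/L

C_A = C_{A0}(1−X) = 1.574 mol/L.
Along a PFR/batch, dC_U/dC_A = −r_U/(r_D+r_U) = −k₂/(k₂+k₁·C_A).
Integrating from C_{A0} to C_A: C_U = (2.30/0.400)·ln[(2.30+0.400·5.16)/(2.30+0.400·1.57)] = 5.750·ln(4.364/2.930) = 2.292 mol/L.
Then C_D = (C_{A0}−C_A) − C_U = 3.586 − 2.292 = 1.295 mol/L.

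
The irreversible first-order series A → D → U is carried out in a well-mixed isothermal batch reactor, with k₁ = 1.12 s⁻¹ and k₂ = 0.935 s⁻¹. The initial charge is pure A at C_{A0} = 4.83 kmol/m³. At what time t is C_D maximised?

0.976 s

For first-order series the maximum of C_D occurs at t_opt = ln(k₂/k₁)/(k₂−k₁).
= ln(0.935/1.12)/(0.935−1.12) = ln(0.8348)/-0.1850 = -0.1805/-0.1850 = 0.976 s.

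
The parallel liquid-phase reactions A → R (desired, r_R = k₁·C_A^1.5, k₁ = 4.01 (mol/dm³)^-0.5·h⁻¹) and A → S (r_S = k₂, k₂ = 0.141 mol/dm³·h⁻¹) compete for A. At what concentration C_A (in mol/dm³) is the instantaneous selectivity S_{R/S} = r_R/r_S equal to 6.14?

S_{R/S} = (k₁/k₂)·C_A^1.5 ⇒ C_A = (S·k₂/k₁)^(1/1.5).
= (6.14×0.141/4.01)^(0.6667) = (0.2159)^(0.6667) = 0.360 mol/dm³.

0.360 mol/dm³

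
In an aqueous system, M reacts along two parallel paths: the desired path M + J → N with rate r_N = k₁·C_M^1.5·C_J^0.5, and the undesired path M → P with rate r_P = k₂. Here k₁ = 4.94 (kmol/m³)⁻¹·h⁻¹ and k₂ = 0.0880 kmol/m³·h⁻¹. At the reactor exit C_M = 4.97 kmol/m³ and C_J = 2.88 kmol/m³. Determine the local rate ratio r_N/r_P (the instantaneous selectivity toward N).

1056

S_{N/P} = r_N/r_P = (k₁·C_M^1.5·C_J^0.5)/(k₂) = (k₁/k₂)·C_M^1.5·C_J^0.5.
= (4.94×4.970^1.5×2.880^0.5) / (0.0880) = 92.89/0.08800 = 1056.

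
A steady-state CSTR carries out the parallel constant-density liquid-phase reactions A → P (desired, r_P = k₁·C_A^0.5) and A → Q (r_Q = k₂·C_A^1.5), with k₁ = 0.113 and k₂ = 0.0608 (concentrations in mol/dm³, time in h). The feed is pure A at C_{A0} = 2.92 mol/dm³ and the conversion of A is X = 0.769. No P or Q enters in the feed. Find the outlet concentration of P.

1.65 mol/dm³

Exit C_A = C_{A0}(1−X) = 2.92×0.231 = 0.6745 mol/dm³.
In a CSTR the entire volume is at exit conditions, so r_P = 0.113×0.6745^0.5 = 0.09281 and r_Q = 0.0608×0.6745^1.5 = 0.03368.
Fraction of consumed A going to P: r_P/(r_P+r_Q) = 0.7337.
C_P = 0.7337·C_{A0}·X = 0.7337×2.92×0.769 = 1.65 mol/dm³.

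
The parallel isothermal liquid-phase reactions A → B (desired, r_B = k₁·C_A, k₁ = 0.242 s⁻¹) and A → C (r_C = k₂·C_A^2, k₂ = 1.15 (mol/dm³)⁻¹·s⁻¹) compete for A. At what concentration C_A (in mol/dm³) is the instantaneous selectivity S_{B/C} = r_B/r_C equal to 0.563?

S_{B/C} = (k₁/k₂)·C_A⁻¹ ⇒ C_A = (S·k₂/k₁)^(-1).
= (0.563×1.15/0.242)^(-1) = (2.675)^(-1) = 0.374 mol/dm³.

0.374 mol/dm³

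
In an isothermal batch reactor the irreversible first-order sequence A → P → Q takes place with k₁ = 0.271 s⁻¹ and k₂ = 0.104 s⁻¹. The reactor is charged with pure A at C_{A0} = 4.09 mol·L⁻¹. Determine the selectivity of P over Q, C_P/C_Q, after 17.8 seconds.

0.322

Solving the coupled first-order balances gives C_P(t) = [k₁/(k₂−k₁)]·C_{A0}·(e^(−k₁t) − e^(−k₂t)).
e^(−k₁t) = e^(−0.271×17.8) = e^(−4.824) = 0.008036; e^(−k₂t) = e^(−1.851) = 0.1570.
C_P = 0.271×4.09/(0.104−0.271) × (0.008036−0.1570) = (-6.637)×(-0.1490) = 0.9890 mol·L⁻¹.
C_A = C_{A0}e^(−k₁t) = 0.03287 mol·L⁻¹, so C_Q = C_{A0}−C_A−C_P = 3.068 mol·L⁻¹; C_P/C_Q = 0.322.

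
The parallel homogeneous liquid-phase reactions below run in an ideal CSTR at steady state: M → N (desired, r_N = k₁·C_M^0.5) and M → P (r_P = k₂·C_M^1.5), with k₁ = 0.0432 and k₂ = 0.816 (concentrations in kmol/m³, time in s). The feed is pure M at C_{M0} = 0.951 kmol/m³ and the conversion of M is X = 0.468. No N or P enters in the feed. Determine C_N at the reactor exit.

Exit C_M = C_{M0}(1−X) = 0.951×0.532 = 0.5059 kmol/m³.
Rates in a CSTR are evaluated at the outlet concentration: r_N = 0.0432×0.5059^0.5 = 0.03073, r_P = 0.816×0.5059^1.5 = 0.2936.
Fraction of consumed M going to N: r_N/(r_N+r_P) = 0.09473.
C_N = 0.09473·C_{M0}·X = 0.09473×0.951×0.468 = 0.0422 kmol/m³.

0.0422 kmol/m³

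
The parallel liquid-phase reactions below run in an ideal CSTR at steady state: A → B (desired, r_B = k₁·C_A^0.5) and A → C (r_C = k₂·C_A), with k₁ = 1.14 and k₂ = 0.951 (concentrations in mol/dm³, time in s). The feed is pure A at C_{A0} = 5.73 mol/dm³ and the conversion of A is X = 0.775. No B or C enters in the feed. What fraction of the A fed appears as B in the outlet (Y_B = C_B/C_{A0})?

0.398

Exit C_A = C_{A0}(1−X) = 5.73×0.225 = 1.289 mol/dm³.
A CSTR operates uniformly at the exit composition, giving r_B = 1.294 and r_C = 1.226 (each k·C_A^n at C_A = 1.289).
Fraction of consumed A going to B: r_B/(r_B+r_C) = 0.5136.
C_B = 0.5136·C_{A0}·X = 0.5136×5.73×0.775 = 2.28 mol/dm³; Y_B = C_B/C_{A0} = 0.398.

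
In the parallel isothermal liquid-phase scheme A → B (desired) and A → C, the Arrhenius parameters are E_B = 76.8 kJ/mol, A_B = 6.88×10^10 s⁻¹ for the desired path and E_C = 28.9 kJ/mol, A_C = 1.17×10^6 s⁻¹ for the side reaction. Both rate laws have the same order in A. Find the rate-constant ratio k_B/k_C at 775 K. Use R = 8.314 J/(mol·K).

With equal orders, S_{B/C} = k_B/k_C = (A_B/A_C)·exp[(E_C−E_B)/(RT)].
(E_C−E_B)/(RT) = (28.9−76.8)×10³/(8.314×775) = -47900/6443 = -7.434.
k_B/k_C = (6.88×10^10/1.17×10^6)·exp(-7.434) = 58803 × 5.908×10^-4 = 34.7.

34.7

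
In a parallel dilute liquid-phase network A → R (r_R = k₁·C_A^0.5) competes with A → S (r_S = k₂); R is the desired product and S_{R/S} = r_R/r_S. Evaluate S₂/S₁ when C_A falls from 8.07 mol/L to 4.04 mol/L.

0.708

S_{R/S} = (k₁/k₂)·C_A^0.5, so S₂/S₁ = (C_{A,2}/C_{A,1})^0.5.
= (4.04/8.07)^0.5 = (0.5006)^0.5 = 0.708.
Selectivity toward R falls as C_A falls — high-concentration operation is favoured.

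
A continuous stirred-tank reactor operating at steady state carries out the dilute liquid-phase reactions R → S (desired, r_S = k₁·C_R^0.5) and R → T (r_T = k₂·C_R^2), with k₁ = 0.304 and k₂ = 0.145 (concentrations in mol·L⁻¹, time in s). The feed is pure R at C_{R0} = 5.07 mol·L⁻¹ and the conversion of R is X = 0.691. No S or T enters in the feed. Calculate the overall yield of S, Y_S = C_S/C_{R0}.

0.357

Exit C_R = C_{R0}(1−X) = 5.07×0.309 = 1.567 mol·L⁻¹.
Rates in a CSTR are evaluated at the outlet concentration: r_S = 0.304×1.567^0.5 = 0.3805, r_T = 0.145×1.567^2 = 0.3559.
Fraction of consumed R going to S: r_S/(r_S+r_T) = 0.5167.
C_S = 0.5167·C_{R0}·X = 0.5167×5.07×0.691 = 1.81 mol·L⁻¹; Y_S = C_S/C_{R0} = 0.357.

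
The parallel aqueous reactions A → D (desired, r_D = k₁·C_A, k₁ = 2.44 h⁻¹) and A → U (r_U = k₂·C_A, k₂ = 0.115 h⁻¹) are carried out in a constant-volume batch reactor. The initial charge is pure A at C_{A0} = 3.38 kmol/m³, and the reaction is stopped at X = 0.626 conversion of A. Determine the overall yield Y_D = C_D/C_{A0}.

C_A = C_{A0}(1−X) = 1.264 kmol/m³.
Both paths are first order in A, so the instantaneous fraction to D is constant: dC_D/d(−C_A) = k₁/(k₁+k₂) = 0.9550.
C_D = 0.9550·(C_{A0}−C_A) = 0.9550×2.116 = 2.02 kmol/m³.
Y_D = C_D/C_{A0} = 2.021/3.38 = 0.598.

0.598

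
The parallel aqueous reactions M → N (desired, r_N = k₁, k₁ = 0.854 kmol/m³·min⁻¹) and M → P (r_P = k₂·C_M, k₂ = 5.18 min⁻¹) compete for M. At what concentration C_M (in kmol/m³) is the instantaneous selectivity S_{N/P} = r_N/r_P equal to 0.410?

0.402 kmol/m³

S_{N/P} = (k₁/k₂)·C_M⁻¹ ⇒ C_M = (S·k₂/k₁)^(-1).
= (0.410×5.18/0.854)^(-1) = (2.487)^(-1) = 0.402 kmol/m³.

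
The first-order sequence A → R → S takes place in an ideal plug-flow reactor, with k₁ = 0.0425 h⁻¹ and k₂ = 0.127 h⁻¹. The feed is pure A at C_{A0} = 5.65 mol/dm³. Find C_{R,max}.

For a first-order series the maximum intermediate yield is C_{R,max}/C_{A0} = (k₁/k₂)^[k₂/(k₂−k₁)].
= (0.0425/0.127)^(0.127/(0.127−0.0425)) = (0.3346)^(1.503) = 0.1930.
C_{R,max} = 0.1930×5.65 = 1.09 mol/dm³.

1.09 mol/dm³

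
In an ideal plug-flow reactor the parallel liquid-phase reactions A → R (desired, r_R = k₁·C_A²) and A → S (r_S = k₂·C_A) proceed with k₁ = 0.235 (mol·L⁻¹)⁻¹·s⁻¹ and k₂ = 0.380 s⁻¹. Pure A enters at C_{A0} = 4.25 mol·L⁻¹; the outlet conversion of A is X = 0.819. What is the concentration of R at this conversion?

C_A = C_{A0}(1−X) = 0.7693 mol·L⁻¹.
Along a PFR/batch, dC_S/dC_A = −r_S/(r_R+r_S) = −k₂/(k₂+k₁·C_A).
Integrating from C_{A0} to C_A: C_S = (0.380/0.235)·ln[(0.380+0.235·4.25)/(0.380+0.235·0.769)] = 1.617·ln(1.379/0.5608) = 1.455 mol·L⁻¹.
Then C_R = (C_{A0}−C_A) − C_S = 3.481 − 1.455 = 2.026 mol·L⁻¹.

2.03 mol·L⁻¹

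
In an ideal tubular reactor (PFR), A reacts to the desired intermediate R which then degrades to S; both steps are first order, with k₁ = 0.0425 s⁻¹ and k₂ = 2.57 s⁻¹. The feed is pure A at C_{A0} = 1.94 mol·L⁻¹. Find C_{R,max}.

0.0299 mol·L⁻¹

At the optimum, C_{R,max}/C_{A0} = (k₁/k₂)^[k₂/(k₂−k₁)].
= (0.0425/2.57)^(2.57/(2.57−0.0425)) = (0.01654)^(1.017) = 0.01543.
C_{R,max} = 0.01543×1.94 = 0.0299 mol·L⁻¹.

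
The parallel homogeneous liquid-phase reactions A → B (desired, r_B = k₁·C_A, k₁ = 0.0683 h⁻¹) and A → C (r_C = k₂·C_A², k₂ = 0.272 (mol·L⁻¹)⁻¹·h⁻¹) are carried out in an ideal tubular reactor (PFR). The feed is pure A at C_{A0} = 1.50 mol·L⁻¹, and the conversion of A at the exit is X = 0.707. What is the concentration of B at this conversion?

0.234 mol·L⁻¹

C_A = C_{A0}(1−X) = 0.4395 mol·L⁻¹.
Along a PFR/batch, dC_B/dC_A = −r_B/(r_B+r_C) = −k₁/(k₁+k₂·C_A).
Integrating from C_{A0} to C_A: C_B = (0.0683/0.272)·ln[(0.0683+0.272·1.50)/(0.0683+0.272·0.440)] = 0.2511·ln(0.4763/0.1878) = 0.2336 mol·L⁻¹.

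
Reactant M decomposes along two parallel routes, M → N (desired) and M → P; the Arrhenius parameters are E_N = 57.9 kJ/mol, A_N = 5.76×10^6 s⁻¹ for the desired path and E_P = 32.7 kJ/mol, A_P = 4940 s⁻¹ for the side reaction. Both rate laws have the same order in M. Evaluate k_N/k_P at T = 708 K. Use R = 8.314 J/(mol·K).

16.1

Since both paths have the same order in M, the concentration cancels and S_{N/P} = k_N/k_P = (A_N/A_P)·exp[(E_P−E_N)/(RT)].
(E_P−E_N)/(RT) = (32.7−57.9)×10³/(8.314×708) = -25200/5886 = -4.281.
k_N/k_P = (5.76×10^6/4940)·exp(-4.281) = 1166 × 0.01383 = 16.1.
Since E_N > E_P, raising the temperature improves selectivity toward N.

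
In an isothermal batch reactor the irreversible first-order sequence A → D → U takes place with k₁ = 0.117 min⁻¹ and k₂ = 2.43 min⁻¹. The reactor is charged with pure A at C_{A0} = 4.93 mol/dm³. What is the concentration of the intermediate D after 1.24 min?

The intermediate concentration in a first-order A→B→C sequence is C_D = k₁C_{A0}(e^(−k₁t) − e^(−k₂t))/(k₂−k₁).
e^(−k₁t) = e^(−0.117×1.24) = e^(−0.1451) = 0.8650; e^(−k₂t) = e^(−3.013) = 0.04913.
C_D = 0.117×4.93/(2.43−0.117) × (0.8650−0.04913) = 0.2494×0.8158 = 0.2034 mol/dm³.

0.203 mol/dm³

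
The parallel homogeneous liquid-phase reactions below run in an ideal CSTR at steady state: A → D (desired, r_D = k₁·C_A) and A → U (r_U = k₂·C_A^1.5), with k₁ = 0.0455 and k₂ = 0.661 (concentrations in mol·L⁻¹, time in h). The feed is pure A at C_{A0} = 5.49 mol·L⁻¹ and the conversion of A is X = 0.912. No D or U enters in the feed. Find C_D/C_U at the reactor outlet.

Exit C_A = C_{A0}(1−X) = 5.49×0.0880 = 0.4831 mol·L⁻¹.
In a CSTR the entire volume is at exit conditions, so r_D = 0.0455×0.4831 = 0.02198 and r_U = 0.661×0.4831^1.5 = 0.2220.
Overall selectivity = C_D/C_U = r_Dτ/(r_Uτ) = r_D/r_U = 0.0990.

0.0990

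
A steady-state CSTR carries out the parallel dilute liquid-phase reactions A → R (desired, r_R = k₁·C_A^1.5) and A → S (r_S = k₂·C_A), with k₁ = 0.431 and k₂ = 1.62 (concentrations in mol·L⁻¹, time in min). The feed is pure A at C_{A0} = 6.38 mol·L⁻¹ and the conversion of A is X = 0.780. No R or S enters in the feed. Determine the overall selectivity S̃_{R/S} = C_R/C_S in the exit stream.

Exit C_A = C_{A0}(1−X) = 6.38×0.220 = 1.404 mol·L⁻¹.
Rates in a CSTR are evaluated at the outlet concentration: r_R = 0.431×1.404^1.5 = 0.7167, r_S = 1.62×1.404 = 2.274.
Overall selectivity = C_R/C_S = r_Rτ/(r_Sτ) = r_R/r_S = 0.315.

0.315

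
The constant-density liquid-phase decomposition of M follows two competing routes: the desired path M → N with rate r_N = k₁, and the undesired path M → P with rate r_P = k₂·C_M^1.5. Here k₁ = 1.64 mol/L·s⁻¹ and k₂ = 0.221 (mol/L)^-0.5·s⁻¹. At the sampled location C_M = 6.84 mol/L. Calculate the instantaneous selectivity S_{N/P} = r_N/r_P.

0.415

S_{N/P} = r_N/r_P = (k₁)/(k₂·C_M^1.5) = (k₁/k₂)·C_M^-1.5.
= (1.64) / (0.221×6.840^1.5) = 1.640/3.953 = 0.415.
The undesired path is higher order in M, so low C_M (CSTR or dilute feed) favours N.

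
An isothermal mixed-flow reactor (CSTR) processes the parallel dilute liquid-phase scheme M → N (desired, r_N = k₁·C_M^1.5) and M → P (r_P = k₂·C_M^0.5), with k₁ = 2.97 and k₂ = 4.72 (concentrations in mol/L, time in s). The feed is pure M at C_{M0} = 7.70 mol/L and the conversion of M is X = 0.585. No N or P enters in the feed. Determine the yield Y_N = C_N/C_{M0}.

0.391

Exit C_M = C_{M0}(1−X) = 7.70×0.415 = 3.196 mol/L.
Rates in a CSTR are evaluated at the outlet concentration: r_N = 2.97×3.196^1.5 = 16.97, r_P = 4.72×3.196^0.5 = 8.437.
Fraction of consumed M going to N: r_N/(r_N+r_P) = 0.6679.
C_N = 0.6679·C_{M0}·X = 0.6679×7.70×0.585 = 3.01 mol/L; Y_N = C_N/C_{M0} = 0.391.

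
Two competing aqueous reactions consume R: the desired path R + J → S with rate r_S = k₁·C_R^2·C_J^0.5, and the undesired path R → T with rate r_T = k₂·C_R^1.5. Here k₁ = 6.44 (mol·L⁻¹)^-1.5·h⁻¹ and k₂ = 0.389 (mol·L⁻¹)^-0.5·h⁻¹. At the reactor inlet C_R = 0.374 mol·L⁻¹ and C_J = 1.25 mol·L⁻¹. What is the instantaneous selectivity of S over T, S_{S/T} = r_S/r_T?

11.3

S_{S/T} = r_S/r_T = (k₁·C_R^2·C_J^0.5)/(k₂·C_R^1.5) = (k₁/k₂)·C_R^0.5·C_J^0.5.
= (6.44×0.3740^2×1.250^0.5) / (0.389×0.3740^1.5) = 1.007/0.08897 = 11.3.
Since the desired path is higher order in R, keeping C_R high (PFR or concentrated feed) favours S.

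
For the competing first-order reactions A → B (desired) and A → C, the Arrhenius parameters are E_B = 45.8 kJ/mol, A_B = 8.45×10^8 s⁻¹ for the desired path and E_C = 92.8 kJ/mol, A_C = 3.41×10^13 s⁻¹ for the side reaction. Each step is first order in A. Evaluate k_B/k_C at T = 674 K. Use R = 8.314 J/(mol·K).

Since both paths have the same order in A, the concentration cancels and S_{B/C} = k_B/k_C = (A_B/A_C)·exp[(E_C−E_B)/(RT)].
(E_C−E_B)/(RT) = (92.8−45.8)×10³/(8.314×674) = 47000/5604 = 8.387.
k_B/k_C = (8.45×10^8/3.41×10^13)·exp(8.387) = 2.478×10^-5 × 4391 = 0.109.

0.109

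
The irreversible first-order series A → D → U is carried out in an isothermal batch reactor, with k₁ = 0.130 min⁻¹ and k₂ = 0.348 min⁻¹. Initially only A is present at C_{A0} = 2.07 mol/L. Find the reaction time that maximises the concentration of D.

4.52 min

For first-order series the maximum of C_D occurs at t_opt = ln(k₂/k₁)/(k₂−k₁).
= ln(0.348/0.130)/(0.348−0.130) = ln(2.677)/0.2180 = 0.9847/0.2180 = 4.52 min.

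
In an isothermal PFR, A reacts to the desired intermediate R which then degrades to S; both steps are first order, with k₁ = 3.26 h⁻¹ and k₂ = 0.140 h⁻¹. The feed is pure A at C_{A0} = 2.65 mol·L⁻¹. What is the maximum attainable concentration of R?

2.30 mol·L⁻¹

At the optimum, C_{R,max}/C_{A0} = (k₁/k₂)^[k₂/(k₂−k₁)].
= (3.26/0.140)^(0.140/(0.140−3.26)) = (23.29)^(-0.04487) = 0.8683.
C_{R,max} = 0.8683×2.65 = 2.30 mol·L⁻¹.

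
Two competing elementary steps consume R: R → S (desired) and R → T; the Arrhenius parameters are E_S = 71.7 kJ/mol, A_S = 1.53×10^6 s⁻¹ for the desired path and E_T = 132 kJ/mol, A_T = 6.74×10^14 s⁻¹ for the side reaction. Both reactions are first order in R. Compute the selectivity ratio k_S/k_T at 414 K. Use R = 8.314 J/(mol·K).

0.0921

Since both paths have the same order in R, the concentration cancels and S_{S/T} = k_S/k_T = (A_S/A_T)·exp[(E_T−E_S)/(RT)].
(E_T−E_S)/(RT) = (132−71.7)×10³/(8.314×414) = 60300/3442 = 17.52.
k_S/k_T = (1.53×10^6/6.74×10^14)·exp(17.52) = 2.270×10^-9 × 4.058×10^7 = 0.0921.
Since E_S < E_T, lowering the temperature improves selectivity toward S.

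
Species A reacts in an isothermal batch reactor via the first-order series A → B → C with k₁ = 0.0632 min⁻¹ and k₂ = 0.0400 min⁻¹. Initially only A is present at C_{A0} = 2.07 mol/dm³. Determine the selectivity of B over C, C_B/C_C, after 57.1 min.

Solving the coupled first-order balances gives C_B(t) = [k₁/(k₂−k₁)]·C_{A0}·(e^(−k₁t) − e^(−k₂t)).
e^(−k₁t) = e^(−0.0632×57.1) = e^(−3.609) = 0.02709; e^(−k₂t) = e^(−2.284) = 0.1019.
C_B = 0.0632×2.07/(0.0400−0.0632) × (0.02709−0.1019) = (-5.639)×(-0.07479) = 0.4217 mol/dm³.
C_A = C_{A0}e^(−k₁t) = 0.05607 mol/dm³, so C_C = C_{A0}−C_A−C_B = 1.592 mol/dm³; C_B/C_C = 0.265.

0.265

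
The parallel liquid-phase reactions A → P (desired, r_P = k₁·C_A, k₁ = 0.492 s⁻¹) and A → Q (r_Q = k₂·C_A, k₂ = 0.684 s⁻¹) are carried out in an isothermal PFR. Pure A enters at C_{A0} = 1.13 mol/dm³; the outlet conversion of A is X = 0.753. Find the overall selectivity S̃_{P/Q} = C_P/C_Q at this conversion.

C_A = C_{A0}(1−X) = 0.2791 mol/dm³.
Both paths are first order in A, so the instantaneous fraction to P is constant: dC_P/d(−C_A) = k₁/(k₁+k₂) = 0.4184.
C_P = 0.4184·(C_{A0}−C_A) = 0.4184×0.8509 = 0.356 mol/dm³.
C_Q = (C_{A0}−C_A)−C_P = 0.4949 mol/dm³; S̃_{P/Q} = 0.3560/0.4949 = 0.719.

0.719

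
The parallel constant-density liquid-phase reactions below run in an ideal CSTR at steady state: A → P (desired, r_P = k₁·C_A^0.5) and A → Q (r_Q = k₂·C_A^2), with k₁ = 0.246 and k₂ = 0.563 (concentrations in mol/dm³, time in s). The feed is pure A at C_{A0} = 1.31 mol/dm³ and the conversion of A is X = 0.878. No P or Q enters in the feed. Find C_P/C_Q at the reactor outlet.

6.84

Exit C_A = C_{A0}(1−X) = 1.31×0.122 = 0.1598 mol/dm³.
A CSTR operates uniformly at the exit composition, giving r_P = 0.09834 and r_Q = 0.01438 (each k·C_A^n at C_A = 0.1598).
Overall selectivity = C_P/C_Q = r_Pτ/(r_Qτ) = r_P/r_Q = 6.84.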